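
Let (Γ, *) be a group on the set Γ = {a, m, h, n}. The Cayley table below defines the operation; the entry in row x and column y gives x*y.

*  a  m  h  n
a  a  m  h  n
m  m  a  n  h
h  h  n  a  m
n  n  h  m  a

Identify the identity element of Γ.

The identity e satisfies e*x = x for all x, so its row in the table reproduces the column headers.
Row a reads: a, m, h, n — exactly the header order. So a is the identity.

a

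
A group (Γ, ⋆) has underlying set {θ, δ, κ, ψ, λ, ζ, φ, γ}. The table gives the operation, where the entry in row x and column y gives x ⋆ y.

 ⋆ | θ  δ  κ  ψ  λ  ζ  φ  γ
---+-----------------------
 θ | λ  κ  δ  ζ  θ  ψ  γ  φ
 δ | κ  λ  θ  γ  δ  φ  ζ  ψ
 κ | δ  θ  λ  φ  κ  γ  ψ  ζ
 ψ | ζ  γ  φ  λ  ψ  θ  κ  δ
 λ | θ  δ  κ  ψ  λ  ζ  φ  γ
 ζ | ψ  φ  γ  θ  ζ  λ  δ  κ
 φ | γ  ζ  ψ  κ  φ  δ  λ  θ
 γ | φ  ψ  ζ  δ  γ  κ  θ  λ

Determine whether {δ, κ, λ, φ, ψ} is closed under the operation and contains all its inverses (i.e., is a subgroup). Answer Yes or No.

κ ⋆ δ = θ, which is not in {δ, κ, λ, φ, ψ}.
The subset is not closed under ⋆, so it is not a subgroup.

No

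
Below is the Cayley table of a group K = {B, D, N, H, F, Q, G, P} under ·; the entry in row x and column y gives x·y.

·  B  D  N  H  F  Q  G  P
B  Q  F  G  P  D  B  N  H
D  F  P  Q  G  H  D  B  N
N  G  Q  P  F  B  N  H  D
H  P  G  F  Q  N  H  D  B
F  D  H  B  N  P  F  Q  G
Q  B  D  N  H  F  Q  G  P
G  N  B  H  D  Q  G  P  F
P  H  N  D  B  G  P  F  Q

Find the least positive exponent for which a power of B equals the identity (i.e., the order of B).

2

The identity element is Q (its row matches the header).
B^1 = B
B^2 = B·B = Q
The first power of B equal to the identity is B^2, so ord(B) = 2.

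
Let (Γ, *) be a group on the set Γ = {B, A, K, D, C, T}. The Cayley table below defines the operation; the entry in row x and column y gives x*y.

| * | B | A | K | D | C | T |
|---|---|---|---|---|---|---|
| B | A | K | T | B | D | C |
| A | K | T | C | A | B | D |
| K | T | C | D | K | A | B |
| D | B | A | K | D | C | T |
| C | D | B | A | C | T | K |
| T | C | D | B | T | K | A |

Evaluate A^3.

D

A^1 = A
A^2 = A*A = T
A^3 = T*A = D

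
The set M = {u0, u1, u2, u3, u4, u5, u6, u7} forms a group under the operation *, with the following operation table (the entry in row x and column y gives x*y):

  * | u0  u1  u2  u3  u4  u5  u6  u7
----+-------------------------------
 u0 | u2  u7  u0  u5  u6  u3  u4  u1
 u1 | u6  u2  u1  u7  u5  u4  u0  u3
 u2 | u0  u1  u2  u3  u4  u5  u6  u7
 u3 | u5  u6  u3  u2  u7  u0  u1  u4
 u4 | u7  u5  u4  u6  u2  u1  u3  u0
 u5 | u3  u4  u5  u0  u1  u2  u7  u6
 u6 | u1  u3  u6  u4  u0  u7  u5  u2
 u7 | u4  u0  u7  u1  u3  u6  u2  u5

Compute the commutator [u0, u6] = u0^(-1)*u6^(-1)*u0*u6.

Identity is u2; from the table u0^(-1) = u0 and u6^(-1) = u7.
u0*u7 = u1
u1*u0 = u6
u6*u6 = u5

u5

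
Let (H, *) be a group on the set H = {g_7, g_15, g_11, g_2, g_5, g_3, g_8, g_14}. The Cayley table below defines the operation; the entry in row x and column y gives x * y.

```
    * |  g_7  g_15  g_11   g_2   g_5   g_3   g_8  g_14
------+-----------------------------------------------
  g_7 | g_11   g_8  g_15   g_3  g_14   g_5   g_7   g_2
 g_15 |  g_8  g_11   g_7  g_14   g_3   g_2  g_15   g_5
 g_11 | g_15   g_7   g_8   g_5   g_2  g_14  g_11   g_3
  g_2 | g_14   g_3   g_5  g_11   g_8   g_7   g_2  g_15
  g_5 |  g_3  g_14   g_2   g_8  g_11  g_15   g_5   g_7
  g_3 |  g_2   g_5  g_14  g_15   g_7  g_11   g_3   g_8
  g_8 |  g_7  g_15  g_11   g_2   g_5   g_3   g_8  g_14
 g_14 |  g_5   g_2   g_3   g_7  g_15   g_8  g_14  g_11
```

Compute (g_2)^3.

g_2^1 = g_2
g_2^2 = g_2 * g_2 = g_11
g_2^3 = g_11 * g_2 = g_5

g_5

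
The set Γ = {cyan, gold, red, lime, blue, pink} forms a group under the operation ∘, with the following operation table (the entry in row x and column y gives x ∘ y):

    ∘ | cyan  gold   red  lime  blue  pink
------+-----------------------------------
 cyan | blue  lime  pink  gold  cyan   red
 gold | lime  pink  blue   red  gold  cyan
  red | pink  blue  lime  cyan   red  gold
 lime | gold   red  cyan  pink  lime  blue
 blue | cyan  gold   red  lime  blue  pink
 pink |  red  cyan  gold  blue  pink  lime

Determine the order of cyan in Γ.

The identity element is blue (its row matches the header).
cyan^1 = cyan
cyan^2 = cyan ∘ cyan = blue
The first power of cyan equal to the identity is cyan^2, so ord(cyan) = 2.

2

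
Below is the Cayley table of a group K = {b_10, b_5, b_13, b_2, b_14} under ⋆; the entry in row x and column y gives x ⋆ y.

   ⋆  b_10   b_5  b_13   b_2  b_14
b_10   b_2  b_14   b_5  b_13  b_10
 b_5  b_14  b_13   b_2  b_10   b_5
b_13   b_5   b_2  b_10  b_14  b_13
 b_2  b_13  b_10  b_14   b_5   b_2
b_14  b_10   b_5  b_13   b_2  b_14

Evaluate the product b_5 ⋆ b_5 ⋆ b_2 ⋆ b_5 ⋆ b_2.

b_10

b_5 ⋆ b_5 = b_13
b_13 ⋆ b_2 = b_14
b_14 ⋆ b_5 = b_5
b_5 ⋆ b_2 = b_10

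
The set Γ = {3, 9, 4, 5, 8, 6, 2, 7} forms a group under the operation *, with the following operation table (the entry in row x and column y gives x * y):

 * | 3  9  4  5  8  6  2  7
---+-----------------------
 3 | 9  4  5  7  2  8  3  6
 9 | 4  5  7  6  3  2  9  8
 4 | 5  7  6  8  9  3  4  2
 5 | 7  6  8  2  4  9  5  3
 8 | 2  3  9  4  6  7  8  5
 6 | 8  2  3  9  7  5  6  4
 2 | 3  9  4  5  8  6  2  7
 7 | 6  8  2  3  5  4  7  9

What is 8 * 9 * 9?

8 * 9 = 3
3 * 9 = 4
(Structurally, Γ here is isomorphic to the cyclic group Z_8.)

4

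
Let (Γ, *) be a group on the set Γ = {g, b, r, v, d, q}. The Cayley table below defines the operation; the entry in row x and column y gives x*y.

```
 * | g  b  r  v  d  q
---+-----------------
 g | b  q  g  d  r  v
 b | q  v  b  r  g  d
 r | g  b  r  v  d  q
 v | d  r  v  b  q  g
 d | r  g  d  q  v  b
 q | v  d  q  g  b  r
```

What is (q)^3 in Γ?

q^1 = q
q^2 = q*q = r
q^3 = r*q = q
(Structurally, Γ here is isomorphic to the cyclic group Z_6.)

q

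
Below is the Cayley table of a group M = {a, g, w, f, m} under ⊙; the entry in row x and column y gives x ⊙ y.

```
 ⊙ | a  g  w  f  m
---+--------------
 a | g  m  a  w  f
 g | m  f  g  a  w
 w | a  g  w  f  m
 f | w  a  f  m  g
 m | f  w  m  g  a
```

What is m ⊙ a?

Read row m, column a: m ⊙ a = f.

f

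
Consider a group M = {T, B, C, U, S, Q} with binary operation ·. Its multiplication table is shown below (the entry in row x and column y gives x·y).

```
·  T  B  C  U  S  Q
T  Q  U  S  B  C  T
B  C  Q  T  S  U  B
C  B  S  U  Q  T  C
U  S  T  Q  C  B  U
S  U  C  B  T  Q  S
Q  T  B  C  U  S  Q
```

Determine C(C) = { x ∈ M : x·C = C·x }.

Compare row C with column C entry by entry.
U·C = Q = C·U, so U commutes with C.
B·C = T but C·B = S, so B does not.
Collecting the elements that commute with C: C(C) = {C, Q, U}.

{C, Q, U}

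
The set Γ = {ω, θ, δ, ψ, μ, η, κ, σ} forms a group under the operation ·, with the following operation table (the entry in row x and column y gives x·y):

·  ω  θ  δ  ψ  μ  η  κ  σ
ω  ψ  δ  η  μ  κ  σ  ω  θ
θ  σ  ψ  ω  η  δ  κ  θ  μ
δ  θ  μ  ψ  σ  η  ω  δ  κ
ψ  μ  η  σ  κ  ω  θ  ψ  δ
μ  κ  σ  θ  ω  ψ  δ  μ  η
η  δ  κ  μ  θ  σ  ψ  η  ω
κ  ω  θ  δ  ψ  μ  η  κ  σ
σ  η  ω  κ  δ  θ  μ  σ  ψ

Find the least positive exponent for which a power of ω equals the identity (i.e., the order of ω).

The identity element is κ (its row matches the header).
ω^1 = ω
ω^2 = ω·ω = ψ
ω^3 = ψ·ω = μ
ω^4 = μ·ω = κ
The first power of ω equal to the identity is ω^4, so ord(ω) = 4.

4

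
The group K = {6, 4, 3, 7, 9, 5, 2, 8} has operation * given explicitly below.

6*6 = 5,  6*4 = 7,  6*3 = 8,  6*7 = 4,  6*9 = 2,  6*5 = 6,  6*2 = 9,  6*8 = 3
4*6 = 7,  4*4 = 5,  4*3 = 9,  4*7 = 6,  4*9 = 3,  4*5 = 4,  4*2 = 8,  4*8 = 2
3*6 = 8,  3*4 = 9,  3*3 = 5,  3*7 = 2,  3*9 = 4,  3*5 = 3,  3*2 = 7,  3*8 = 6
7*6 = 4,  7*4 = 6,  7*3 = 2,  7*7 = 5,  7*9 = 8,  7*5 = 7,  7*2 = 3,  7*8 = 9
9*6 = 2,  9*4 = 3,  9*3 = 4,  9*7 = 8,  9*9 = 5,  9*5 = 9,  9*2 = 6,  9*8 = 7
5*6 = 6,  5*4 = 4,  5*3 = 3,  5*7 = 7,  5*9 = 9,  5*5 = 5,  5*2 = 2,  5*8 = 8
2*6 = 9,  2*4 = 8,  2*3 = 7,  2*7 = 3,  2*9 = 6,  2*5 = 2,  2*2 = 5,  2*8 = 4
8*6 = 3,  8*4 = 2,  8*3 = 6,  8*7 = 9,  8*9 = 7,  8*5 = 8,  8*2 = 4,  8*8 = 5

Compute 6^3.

6

6^1 = 6
6^2 = 6 * 6 = 5
6^3 = 5 * 6 = 6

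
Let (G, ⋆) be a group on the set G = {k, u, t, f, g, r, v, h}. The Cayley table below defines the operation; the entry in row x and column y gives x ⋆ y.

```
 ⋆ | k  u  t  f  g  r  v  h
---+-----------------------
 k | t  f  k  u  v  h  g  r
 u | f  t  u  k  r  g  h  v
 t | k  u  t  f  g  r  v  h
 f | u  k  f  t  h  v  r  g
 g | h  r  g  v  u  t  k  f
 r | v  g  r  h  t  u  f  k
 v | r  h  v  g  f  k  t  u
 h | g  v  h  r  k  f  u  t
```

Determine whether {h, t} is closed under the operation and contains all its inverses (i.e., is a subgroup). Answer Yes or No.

Yes

{h, t} contains the identity t.
Checking products: every product of two elements of {h, t} (read from the table) lies in {h, t}, so the set is closed.
In a finite group, a nonempty closed subset is a subgroup. So {h, t} ≤ G.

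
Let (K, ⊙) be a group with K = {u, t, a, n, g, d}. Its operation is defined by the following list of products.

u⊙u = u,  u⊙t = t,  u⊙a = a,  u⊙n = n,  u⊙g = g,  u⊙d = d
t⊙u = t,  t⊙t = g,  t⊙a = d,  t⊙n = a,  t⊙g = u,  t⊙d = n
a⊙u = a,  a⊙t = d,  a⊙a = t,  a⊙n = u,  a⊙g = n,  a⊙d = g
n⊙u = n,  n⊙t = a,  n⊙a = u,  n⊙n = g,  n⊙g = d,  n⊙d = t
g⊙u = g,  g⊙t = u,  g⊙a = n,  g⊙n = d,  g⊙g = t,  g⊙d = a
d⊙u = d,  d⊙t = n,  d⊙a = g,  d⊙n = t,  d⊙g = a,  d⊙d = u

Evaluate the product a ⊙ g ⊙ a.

u

a ⊙ g = n
n ⊙ a = u
(Structurally, K here is isomorphic to the cyclic group Z_6.)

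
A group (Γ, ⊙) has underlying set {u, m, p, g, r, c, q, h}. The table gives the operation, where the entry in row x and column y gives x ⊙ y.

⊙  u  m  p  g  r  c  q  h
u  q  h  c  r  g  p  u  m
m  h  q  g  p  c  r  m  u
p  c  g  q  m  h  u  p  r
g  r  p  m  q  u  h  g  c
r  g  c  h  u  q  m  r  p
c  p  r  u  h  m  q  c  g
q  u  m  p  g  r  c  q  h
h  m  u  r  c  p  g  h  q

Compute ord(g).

The identity element is q (its row matches the header).
g^1 = g
g^2 = g ⊙ g = q
The first power of g equal to the identity is g^2, so ord(g) = 2.

2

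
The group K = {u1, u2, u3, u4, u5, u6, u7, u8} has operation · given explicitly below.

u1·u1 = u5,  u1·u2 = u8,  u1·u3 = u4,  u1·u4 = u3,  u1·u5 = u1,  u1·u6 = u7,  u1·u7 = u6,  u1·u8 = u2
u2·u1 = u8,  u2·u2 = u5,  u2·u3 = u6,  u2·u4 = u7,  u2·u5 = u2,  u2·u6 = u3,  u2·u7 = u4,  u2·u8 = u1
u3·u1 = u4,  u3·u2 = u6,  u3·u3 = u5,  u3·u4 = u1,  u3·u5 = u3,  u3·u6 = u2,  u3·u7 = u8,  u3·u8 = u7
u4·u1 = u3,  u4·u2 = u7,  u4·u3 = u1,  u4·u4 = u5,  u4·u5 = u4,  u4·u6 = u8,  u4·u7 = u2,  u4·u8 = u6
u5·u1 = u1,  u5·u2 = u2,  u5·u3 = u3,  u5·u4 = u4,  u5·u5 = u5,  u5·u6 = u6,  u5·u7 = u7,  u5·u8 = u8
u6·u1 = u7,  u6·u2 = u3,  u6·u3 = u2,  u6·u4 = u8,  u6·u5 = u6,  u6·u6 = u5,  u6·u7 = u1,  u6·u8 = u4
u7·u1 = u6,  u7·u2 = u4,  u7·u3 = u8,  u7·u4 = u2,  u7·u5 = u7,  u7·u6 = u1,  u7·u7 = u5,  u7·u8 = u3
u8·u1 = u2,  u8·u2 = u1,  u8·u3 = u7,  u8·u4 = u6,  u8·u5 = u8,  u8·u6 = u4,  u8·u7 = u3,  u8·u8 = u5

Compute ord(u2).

2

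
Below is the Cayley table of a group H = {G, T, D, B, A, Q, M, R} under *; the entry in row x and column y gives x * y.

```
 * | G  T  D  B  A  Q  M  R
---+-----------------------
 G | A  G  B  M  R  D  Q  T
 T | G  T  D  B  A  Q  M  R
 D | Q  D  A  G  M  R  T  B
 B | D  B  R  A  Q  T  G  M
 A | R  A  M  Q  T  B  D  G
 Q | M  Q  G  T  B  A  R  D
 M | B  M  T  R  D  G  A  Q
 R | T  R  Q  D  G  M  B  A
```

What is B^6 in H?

B^1 = B
B^2 = B * B = A
B^3 = A * B = Q
B^4 = Q * B = T
B^5 = T * B = B
B^6 = B * B = A

A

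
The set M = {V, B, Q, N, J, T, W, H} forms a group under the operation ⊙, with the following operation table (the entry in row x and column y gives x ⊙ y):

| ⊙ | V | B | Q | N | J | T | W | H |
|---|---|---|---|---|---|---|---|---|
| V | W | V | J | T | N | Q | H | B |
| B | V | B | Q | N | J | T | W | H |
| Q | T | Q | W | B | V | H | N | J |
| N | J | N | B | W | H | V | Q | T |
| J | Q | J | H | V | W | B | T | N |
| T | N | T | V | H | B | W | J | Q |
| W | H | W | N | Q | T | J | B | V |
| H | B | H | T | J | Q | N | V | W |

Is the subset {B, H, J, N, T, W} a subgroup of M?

W ⊙ H = V, which is not in {B, H, J, N, T, W}.
The subset is not closed under ⊙, so it is not a subgroup.

No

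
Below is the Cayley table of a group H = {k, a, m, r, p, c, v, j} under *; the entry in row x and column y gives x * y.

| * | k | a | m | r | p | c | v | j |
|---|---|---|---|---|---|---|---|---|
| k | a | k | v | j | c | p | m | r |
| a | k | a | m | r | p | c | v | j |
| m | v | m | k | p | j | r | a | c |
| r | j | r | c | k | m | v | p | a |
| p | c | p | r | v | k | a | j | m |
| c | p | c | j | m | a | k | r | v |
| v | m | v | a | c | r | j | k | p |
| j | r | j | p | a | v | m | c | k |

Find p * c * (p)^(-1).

c

The identity is a. In row p, the entry a sits in column c, so p^(-1) = c.
p * c = a
a * c = c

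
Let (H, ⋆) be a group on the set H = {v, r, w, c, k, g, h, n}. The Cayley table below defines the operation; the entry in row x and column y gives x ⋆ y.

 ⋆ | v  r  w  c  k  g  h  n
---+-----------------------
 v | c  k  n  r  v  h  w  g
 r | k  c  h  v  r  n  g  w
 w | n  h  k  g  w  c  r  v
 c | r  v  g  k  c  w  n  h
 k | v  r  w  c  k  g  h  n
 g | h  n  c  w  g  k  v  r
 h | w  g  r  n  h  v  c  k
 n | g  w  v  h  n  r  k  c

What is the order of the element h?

The identity element is k (its row matches the header).
h^1 = h
h^2 = h ⋆ h = c
h^3 = c ⋆ h = n
h^4 = n ⋆ h = k
The first power of h equal to the identity is h^4, so ord(h) = 4.

4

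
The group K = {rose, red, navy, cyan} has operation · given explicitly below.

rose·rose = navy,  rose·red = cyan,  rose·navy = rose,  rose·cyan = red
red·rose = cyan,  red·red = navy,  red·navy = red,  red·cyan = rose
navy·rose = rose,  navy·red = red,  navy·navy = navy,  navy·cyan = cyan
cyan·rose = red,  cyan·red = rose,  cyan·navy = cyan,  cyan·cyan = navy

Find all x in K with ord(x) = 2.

{cyan, red, rose}

Identity is navy. Compute the order of each non-identity element by repeated multiplication:
  rose: rose → navy  (order 2)
  red: red → navy  (order 2)
  cyan: cyan → navy  (order 2)
Elements of order 2: {cyan, red, rose}.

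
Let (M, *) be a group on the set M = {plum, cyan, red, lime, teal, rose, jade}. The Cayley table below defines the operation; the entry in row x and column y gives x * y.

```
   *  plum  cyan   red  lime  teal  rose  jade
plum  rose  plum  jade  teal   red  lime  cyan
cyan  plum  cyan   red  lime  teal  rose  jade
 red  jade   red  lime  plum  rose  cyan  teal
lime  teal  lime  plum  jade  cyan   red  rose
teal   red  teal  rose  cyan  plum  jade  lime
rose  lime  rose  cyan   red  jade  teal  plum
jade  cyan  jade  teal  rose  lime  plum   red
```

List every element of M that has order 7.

{jade, lime, plum, red, rose, teal}

Identity is cyan. Compute the order of each non-identity element by repeated multiplication:
  plum: plum → rose → lime → teal → red → jade → cyan  (order 7)
  red: red → lime → plum → jade → teal → rose → cyan  (order 7)
  lime: lime → jade → rose → red → plum → teal → cyan  (order 7)
  teal: teal → plum → red → rose → jade → lime → cyan  (order 7)
  rose: rose → teal → jade → plum → lime → red → cyan  (order 7)
  jade: jade → red → teal → lime → rose → plum → cyan  (order 7)
Elements of order 7: {jade, lime, plum, red, rose, teal}.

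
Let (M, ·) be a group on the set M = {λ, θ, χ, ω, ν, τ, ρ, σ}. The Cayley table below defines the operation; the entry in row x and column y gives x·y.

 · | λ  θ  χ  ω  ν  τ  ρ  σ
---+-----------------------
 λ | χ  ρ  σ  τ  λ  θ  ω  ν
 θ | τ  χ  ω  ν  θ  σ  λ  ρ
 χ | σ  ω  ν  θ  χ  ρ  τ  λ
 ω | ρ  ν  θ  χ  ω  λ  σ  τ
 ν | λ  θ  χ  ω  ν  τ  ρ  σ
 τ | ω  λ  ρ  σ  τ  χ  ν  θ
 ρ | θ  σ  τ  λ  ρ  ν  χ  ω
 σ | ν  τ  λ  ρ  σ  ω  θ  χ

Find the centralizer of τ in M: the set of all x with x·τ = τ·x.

{ν, ρ, τ, χ}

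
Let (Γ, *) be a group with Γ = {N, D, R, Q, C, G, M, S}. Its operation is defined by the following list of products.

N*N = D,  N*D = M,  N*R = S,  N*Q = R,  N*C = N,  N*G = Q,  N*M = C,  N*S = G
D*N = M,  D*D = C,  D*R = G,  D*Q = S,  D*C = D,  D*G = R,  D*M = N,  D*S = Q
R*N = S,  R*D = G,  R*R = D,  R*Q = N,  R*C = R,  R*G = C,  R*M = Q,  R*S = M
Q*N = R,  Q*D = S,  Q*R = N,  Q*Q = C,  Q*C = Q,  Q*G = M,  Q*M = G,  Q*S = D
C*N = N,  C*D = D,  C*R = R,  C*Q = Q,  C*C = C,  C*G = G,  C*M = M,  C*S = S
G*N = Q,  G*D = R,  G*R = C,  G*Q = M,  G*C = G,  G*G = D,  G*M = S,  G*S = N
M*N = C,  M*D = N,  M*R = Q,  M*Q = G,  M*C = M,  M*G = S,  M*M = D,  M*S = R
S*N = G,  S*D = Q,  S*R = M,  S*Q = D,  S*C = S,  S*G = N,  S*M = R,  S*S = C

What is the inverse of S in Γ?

S

First locate the identity: row C matches the header, so C is the identity.
Scan row S for C: S * S = C. Hence S^(-1) = S.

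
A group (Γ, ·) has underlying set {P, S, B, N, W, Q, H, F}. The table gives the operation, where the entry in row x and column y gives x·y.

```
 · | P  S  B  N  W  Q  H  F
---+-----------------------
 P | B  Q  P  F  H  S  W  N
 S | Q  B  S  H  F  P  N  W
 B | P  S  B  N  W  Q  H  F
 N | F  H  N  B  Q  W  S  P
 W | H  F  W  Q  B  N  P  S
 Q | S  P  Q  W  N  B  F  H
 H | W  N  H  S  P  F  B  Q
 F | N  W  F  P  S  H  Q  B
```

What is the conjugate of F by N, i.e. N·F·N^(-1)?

F

The identity is B. In row N, the entry B sits in column N, so N^(-1) = N.
N·F = P
P·N = F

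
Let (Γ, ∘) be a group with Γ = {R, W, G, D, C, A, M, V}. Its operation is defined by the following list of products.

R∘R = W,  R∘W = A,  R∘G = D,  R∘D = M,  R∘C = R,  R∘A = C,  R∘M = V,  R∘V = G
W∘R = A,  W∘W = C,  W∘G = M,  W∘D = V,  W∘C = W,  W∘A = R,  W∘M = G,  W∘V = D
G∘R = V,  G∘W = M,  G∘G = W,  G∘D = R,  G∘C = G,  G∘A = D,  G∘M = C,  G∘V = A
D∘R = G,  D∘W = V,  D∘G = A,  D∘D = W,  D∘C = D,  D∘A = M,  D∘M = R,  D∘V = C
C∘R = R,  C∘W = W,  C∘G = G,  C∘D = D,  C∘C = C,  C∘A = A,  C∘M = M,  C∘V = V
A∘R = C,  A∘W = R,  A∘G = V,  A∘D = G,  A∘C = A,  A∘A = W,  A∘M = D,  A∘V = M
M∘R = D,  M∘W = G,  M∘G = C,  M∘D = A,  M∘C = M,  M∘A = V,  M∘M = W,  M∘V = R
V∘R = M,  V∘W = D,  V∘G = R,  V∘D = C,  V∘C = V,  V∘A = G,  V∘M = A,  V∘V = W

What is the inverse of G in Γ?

First locate the identity: row C matches the header, so C is the identity.
Scan row G for C: G ∘ M = C. Hence G^(-1) = M.

M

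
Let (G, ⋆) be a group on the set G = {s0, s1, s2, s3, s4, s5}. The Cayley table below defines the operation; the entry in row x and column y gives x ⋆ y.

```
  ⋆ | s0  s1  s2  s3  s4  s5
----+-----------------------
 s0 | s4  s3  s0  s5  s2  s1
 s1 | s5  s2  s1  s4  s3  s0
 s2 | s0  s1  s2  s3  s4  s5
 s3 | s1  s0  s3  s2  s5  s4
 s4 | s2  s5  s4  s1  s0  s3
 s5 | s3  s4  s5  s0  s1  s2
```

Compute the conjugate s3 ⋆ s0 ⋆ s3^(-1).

s4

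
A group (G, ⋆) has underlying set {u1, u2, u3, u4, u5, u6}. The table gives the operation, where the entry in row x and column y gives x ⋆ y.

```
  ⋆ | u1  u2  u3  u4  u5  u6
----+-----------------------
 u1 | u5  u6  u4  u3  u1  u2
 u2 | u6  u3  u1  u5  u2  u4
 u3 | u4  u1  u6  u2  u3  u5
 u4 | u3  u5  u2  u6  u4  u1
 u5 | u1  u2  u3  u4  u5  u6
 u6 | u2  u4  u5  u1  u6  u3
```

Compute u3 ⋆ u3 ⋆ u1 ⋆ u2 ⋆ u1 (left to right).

u4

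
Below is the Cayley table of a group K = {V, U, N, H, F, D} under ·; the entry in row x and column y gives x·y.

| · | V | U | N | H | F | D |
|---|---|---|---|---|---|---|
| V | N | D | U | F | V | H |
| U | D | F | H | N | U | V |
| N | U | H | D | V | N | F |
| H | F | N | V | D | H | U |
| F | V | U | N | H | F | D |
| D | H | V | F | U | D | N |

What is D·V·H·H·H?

D·V = H
H·H = D
D·H = U
U·H = N

N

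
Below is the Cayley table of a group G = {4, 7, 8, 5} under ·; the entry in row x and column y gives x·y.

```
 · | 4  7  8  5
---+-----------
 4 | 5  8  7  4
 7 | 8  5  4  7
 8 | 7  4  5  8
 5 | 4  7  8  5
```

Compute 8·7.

Read row 8, column 7: 8·7 = 4.
(Structurally, G here is isomorphic to the Klein four-group V_4.)

4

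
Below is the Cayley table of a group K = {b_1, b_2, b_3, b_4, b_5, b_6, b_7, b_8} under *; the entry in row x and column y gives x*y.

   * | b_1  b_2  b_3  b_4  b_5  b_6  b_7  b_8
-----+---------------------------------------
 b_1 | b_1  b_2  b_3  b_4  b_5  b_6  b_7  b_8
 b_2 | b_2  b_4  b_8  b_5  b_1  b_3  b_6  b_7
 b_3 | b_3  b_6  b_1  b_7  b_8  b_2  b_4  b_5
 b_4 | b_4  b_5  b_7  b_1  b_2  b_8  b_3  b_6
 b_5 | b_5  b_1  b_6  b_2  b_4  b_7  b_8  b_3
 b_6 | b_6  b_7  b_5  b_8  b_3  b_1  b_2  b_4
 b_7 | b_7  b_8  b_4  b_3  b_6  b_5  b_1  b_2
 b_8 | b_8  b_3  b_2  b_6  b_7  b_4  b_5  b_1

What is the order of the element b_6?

2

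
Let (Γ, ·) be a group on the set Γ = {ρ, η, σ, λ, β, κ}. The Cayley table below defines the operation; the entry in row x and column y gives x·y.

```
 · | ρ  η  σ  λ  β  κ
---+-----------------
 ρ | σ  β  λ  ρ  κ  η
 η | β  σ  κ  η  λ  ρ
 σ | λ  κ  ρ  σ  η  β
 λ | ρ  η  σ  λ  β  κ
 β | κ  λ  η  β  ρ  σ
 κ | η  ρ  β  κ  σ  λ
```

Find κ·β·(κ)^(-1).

The identity is λ. In row κ, the entry λ sits in column κ, so κ^(-1) = κ.
κ·β = σ
σ·κ = β

β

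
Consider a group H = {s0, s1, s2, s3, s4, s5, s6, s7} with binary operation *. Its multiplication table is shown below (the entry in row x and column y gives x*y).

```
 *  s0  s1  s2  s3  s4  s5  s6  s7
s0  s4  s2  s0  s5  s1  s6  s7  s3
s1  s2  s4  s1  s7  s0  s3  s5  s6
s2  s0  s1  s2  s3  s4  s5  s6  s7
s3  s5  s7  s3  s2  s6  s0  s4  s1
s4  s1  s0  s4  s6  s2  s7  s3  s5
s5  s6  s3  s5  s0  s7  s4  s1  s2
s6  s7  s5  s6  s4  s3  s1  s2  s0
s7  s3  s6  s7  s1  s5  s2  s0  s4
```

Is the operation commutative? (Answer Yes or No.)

Yes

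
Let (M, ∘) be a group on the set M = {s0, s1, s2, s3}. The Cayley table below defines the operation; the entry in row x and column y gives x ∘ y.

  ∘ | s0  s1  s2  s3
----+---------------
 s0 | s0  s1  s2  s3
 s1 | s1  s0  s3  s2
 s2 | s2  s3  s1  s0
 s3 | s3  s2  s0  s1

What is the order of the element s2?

4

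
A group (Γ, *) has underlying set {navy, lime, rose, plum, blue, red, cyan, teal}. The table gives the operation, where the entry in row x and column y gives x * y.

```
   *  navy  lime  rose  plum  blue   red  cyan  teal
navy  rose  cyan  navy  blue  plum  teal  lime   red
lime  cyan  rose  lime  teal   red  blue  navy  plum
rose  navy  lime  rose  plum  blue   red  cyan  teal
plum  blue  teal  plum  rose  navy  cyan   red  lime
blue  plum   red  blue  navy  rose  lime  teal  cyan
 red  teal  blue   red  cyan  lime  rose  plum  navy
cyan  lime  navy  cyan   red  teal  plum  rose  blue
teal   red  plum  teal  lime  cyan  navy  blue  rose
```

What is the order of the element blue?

2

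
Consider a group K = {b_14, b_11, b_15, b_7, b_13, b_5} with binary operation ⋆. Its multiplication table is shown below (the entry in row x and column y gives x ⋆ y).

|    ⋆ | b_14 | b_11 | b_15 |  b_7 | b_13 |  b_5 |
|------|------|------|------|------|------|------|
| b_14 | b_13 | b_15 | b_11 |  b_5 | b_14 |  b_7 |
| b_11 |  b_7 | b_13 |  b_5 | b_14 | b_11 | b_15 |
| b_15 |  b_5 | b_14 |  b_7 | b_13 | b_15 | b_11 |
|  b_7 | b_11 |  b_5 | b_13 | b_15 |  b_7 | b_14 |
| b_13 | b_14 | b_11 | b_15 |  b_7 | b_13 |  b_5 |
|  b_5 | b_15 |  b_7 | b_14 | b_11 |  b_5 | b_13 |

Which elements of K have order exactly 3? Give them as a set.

Identity is b_13. Compute the order of each non-identity element by repeated multiplication:
  b_14: b_14 → b_13  (order 2)
  b_11: b_11 → b_13  (order 2)
  b_15: b_15 → b_7 → b_13  (order 3)
  b_7: b_7 → b_15 → b_13  (order 3)
  b_5: b_5 → b_13  (order 2)
Elements of order 3: {b_15, b_7}.

{b_15, b_7}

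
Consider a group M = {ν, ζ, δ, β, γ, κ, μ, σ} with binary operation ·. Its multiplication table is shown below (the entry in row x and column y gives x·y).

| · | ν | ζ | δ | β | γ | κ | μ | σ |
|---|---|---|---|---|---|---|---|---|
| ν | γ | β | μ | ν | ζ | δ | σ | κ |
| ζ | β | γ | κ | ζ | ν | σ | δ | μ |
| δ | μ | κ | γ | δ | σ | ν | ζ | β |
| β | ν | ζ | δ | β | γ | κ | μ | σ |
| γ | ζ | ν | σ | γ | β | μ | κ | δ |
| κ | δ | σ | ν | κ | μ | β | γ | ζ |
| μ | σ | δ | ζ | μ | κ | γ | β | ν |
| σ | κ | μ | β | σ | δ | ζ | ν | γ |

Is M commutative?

Yes

Check whether the table is symmetric across its main diagonal.
Every entry (row x, col y) equals the entry (row y, col x), so M is abelian.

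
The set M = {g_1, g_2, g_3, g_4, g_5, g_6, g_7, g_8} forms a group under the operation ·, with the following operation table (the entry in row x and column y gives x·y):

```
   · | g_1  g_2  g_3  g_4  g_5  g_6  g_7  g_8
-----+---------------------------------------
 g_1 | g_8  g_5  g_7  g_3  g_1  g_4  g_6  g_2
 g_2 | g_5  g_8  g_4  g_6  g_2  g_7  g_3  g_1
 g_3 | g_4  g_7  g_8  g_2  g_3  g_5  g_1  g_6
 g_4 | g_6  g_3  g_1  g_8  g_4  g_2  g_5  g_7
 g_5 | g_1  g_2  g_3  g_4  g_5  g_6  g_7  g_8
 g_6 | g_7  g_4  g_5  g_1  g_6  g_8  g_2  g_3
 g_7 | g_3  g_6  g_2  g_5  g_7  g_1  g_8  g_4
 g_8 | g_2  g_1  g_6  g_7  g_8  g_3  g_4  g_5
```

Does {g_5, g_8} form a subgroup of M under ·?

Yes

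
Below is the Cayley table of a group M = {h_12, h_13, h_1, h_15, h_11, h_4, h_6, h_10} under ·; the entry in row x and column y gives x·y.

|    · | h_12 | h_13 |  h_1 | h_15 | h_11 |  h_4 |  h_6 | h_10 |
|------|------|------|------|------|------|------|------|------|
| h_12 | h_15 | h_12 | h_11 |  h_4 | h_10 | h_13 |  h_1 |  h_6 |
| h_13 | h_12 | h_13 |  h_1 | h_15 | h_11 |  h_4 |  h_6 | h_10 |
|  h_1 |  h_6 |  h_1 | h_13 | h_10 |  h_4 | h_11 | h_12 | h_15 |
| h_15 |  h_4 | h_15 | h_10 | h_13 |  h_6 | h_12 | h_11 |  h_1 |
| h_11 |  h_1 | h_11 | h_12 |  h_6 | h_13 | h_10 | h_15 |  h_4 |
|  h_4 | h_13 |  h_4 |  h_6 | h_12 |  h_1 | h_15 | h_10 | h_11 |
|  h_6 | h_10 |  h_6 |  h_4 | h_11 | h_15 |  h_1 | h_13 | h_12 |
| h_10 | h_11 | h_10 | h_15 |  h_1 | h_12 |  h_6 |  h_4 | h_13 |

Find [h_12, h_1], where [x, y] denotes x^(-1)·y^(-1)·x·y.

h_15

Identity is h_13; from the table h_12^(-1) = h_4 and h_1^(-1) = h_1.
h_4·h_1 = h_6
h_6·h_12 = h_10
h_10·h_1 = h_15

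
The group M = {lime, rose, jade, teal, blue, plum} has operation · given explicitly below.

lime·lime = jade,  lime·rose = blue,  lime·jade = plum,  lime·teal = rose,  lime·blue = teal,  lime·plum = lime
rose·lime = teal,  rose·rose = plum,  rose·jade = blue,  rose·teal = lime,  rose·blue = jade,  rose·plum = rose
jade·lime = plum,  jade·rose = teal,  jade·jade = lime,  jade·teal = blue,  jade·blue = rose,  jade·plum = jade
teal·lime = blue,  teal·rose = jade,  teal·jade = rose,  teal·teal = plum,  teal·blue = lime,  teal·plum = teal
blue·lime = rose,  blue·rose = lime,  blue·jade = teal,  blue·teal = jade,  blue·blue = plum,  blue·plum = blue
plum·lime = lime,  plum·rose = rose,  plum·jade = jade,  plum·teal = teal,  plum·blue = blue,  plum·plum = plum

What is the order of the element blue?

The identity element is plum (its row matches the header).
blue^1 = blue
blue^2 = blue·blue = plum
The first power of blue equal to the identity is blue^2, so ord(blue) = 2.

2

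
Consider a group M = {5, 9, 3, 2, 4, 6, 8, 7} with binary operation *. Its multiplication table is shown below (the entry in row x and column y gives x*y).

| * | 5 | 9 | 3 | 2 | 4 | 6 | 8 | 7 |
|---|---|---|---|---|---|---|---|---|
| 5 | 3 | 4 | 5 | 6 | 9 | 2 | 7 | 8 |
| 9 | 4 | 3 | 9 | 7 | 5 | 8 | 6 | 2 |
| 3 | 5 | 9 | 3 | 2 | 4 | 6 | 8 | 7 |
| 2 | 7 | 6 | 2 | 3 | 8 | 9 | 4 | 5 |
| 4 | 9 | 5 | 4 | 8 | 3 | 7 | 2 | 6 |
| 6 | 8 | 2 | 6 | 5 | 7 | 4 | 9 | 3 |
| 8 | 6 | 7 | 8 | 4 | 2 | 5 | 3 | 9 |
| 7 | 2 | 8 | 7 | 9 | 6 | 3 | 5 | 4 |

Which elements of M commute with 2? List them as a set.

Compare row 2 with column 2 entry by entry.
4*2 = 8 = 2*4, so 4 commutes with 2.
9*2 = 7 but 2*9 = 6, so 9 does not.
Collecting the elements that commute with 2: C(2) = {2, 3, 4, 8}.
(Structurally, M here is isomorphic to the dihedral group D_4.)

{2, 3, 4, 8}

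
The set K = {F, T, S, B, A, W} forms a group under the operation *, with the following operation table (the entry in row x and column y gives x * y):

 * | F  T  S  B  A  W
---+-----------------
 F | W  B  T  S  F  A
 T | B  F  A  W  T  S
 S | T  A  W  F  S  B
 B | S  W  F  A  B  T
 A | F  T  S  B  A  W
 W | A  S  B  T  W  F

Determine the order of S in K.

The identity element is A (its row matches the header).
S^1 = S
S^2 = S * S = W
S^3 = W * S = B
S^4 = B * S = F
S^5 = F * S = T
S^6 = T * S = A
The first power of S equal to the identity is S^6, so ord(S) = 6.
(Structurally, K here is isomorphic to the cyclic group Z_6.)

6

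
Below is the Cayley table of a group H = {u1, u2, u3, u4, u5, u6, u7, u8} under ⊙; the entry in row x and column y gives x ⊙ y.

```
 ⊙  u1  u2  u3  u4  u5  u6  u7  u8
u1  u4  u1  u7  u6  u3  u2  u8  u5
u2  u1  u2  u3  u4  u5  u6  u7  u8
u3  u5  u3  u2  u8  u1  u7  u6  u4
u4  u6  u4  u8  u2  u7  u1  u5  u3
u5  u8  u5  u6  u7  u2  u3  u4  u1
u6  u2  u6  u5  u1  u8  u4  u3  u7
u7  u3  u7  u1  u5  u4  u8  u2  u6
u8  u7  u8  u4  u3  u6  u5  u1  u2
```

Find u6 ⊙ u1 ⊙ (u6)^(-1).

The identity is u2. In row u6, the entry u2 sits in column u1, so u6^(-1) = u1.
u6 ⊙ u1 = u2
u2 ⊙ u1 = u1
(Structurally, H here is isomorphic to the dihedral group D_4.)

u1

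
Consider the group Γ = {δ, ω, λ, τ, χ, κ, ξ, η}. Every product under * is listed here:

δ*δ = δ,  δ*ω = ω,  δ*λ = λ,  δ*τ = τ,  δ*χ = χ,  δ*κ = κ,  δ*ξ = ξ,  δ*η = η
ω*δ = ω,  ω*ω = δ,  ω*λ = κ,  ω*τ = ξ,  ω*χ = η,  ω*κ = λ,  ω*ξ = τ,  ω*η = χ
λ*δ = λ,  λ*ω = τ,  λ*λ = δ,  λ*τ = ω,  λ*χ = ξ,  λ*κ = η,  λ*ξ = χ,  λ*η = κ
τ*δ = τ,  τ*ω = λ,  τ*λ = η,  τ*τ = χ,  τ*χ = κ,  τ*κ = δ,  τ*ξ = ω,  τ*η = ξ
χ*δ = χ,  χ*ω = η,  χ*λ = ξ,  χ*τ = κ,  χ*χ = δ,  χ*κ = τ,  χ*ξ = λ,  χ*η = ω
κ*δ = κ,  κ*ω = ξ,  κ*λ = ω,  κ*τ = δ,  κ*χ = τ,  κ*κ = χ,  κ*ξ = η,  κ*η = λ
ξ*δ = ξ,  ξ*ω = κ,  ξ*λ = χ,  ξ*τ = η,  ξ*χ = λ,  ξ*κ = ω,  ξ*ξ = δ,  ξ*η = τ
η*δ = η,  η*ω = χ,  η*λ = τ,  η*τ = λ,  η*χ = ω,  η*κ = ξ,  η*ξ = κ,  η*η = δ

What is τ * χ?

Read row τ, column χ: τ * χ = κ.

κ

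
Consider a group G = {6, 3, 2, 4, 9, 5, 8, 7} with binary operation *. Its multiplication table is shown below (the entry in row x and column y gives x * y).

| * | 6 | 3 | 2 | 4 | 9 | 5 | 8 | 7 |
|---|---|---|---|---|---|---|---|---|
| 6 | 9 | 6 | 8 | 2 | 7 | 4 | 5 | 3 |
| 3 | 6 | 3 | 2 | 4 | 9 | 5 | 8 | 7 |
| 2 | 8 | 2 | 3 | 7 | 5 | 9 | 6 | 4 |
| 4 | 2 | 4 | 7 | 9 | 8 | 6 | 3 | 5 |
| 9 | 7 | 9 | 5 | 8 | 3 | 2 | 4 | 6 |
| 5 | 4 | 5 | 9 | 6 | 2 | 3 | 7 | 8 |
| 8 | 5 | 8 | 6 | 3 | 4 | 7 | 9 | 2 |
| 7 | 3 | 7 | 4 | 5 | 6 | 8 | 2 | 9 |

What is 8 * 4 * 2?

8 * 4 = 3
3 * 2 = 2

2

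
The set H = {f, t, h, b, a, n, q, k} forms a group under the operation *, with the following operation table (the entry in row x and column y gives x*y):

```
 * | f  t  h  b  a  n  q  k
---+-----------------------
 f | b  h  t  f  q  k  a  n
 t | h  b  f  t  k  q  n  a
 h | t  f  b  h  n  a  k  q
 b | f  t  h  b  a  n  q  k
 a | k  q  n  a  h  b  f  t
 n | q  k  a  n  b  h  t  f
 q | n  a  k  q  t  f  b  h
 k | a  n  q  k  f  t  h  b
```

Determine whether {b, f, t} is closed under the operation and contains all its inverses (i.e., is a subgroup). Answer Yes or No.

No

t*f = h, which is not in {b, f, t}.
The subset is not closed under *, so it is not a subgroup.
(Structurally, H here is isomorphic to the dihedral group D_4.)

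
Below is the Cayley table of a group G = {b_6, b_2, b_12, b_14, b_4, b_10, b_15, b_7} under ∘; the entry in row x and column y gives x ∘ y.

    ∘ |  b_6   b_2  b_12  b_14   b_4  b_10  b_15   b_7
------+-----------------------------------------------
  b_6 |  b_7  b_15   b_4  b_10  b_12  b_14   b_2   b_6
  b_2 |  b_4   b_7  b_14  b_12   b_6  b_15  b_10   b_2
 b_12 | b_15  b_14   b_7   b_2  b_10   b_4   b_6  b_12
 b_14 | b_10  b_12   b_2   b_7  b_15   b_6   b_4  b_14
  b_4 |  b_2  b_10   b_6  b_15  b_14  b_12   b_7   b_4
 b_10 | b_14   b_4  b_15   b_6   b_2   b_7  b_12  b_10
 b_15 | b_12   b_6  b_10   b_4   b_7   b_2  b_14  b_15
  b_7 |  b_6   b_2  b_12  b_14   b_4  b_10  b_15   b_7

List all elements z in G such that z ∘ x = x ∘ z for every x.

An element z is central iff its row equals its column in the table.
For b_12: b_12 ∘ b_15 = b_6 ≠ b_10 = b_15 ∘ b_12, so b_12 ∉ Z.
Checking each element this way leaves Z(G) = {b_14, b_7}.

{b_14, b_7}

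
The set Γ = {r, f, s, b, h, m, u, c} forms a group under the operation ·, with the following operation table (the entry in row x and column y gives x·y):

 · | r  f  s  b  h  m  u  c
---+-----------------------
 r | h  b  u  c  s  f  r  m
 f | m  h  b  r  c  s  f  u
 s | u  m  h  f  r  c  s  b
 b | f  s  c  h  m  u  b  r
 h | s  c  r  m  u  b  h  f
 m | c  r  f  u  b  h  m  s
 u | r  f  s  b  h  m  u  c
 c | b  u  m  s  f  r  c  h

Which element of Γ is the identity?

u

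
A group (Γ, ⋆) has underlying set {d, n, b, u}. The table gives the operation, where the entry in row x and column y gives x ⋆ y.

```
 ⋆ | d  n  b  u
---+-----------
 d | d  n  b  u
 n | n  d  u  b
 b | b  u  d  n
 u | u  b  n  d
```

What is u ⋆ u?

Read row u, column u: u ⋆ u = d.

d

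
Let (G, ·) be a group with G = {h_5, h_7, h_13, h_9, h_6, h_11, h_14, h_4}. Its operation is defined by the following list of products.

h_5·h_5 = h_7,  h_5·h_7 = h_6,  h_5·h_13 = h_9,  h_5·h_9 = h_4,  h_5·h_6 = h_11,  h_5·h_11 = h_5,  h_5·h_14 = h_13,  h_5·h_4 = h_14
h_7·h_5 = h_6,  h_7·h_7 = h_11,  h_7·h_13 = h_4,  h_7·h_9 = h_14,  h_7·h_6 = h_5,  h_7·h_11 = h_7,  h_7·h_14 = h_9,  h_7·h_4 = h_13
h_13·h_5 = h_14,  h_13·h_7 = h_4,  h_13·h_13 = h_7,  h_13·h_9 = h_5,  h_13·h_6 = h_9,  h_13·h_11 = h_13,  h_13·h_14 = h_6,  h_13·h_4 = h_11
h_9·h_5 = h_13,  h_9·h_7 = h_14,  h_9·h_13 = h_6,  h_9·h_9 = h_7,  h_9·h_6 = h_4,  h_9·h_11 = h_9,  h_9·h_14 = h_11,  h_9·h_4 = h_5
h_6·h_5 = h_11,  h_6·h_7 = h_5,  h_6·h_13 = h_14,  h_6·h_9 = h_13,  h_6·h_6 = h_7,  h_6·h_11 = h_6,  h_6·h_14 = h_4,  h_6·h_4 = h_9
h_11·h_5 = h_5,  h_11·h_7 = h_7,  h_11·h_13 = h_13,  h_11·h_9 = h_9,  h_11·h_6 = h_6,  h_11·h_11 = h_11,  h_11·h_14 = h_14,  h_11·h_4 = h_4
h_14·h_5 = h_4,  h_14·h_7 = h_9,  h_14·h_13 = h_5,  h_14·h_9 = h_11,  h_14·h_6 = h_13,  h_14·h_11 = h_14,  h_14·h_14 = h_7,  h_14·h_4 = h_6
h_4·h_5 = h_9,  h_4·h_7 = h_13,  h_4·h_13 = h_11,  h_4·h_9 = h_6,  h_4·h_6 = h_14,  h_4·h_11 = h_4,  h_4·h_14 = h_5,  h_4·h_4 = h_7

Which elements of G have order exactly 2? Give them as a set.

{h_7}

Identity is h_11. Compute the order of each non-identity element by repeated multiplication:
  h_5: h_5 → h_7 → h_6 → h_11  (order 4)
  h_7: h_7 → h_11  (order 2)
  h_13: h_13 → h_7 → h_4 → h_11  (order 4)
  h_9: h_9 → h_7 → h_14 → h_11  (order 4)
  h_6: h_6 → h_7 → h_5 → h_11  (order 4)
  h_14: h_14 → h_7 → h_9 → h_11  (order 4)
  h_4: h_4 → h_7 → h_13 → h_11  (order 4)
Elements of order 2: {h_7}.
(Structurally, G here is isomorphic to the quaternion group Q_8.)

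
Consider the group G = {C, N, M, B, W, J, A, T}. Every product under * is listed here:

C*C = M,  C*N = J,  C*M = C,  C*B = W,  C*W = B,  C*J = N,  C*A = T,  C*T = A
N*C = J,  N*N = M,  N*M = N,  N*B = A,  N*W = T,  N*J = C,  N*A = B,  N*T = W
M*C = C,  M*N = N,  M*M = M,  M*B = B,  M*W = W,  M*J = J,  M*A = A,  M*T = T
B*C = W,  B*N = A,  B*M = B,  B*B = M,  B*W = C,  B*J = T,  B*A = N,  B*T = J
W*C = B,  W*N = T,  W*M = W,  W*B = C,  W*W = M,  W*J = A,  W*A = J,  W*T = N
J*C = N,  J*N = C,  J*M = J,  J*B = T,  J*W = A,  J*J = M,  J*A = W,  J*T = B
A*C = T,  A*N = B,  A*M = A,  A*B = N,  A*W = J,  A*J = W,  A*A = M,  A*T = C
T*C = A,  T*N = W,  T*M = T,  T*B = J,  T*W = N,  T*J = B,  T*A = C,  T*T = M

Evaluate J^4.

M

J^1 = J
J^2 = J * J = M
J^3 = M * J = J
J^4 = J * J = M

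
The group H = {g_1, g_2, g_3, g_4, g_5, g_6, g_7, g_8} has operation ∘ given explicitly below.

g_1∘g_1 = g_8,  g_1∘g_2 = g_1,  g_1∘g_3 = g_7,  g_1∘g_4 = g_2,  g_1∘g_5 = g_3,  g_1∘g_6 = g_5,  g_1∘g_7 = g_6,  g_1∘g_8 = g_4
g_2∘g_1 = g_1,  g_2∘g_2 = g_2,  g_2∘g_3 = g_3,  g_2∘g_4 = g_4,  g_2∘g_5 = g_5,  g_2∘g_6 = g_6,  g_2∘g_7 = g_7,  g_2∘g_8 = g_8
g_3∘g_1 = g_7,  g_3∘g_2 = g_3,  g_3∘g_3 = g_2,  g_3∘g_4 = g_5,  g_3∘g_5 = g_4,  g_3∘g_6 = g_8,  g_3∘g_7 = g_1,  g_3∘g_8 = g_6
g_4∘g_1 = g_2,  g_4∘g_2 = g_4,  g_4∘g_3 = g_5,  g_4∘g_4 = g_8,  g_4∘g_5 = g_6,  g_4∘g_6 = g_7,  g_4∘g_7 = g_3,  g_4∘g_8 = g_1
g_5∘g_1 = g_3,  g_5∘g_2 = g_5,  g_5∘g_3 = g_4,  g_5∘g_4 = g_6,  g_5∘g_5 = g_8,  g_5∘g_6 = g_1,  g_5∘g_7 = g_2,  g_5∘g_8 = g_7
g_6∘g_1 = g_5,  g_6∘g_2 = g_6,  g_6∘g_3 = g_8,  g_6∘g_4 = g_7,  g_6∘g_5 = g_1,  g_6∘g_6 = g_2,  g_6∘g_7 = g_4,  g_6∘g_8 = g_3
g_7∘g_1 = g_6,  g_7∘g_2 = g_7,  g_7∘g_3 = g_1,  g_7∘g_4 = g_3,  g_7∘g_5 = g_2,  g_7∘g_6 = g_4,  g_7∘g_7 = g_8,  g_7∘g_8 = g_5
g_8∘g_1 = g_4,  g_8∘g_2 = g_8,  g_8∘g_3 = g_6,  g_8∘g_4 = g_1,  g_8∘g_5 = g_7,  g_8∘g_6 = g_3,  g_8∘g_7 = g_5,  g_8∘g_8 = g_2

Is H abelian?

Yes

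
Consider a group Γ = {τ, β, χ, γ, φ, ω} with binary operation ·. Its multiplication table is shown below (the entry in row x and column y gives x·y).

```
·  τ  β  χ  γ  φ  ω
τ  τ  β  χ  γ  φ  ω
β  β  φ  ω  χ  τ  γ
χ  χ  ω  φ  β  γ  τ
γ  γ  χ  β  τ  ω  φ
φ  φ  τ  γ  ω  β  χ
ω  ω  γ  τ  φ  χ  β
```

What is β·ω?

γ

Read row β, column ω: β·ω = γ.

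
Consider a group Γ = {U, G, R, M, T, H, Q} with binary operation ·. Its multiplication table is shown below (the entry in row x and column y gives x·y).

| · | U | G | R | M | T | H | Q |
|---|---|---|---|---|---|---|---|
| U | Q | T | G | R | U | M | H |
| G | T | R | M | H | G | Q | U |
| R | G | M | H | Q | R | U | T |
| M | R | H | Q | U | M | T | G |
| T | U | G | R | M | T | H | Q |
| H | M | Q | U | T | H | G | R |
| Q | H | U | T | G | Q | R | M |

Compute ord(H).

7

The identity element is T (its row matches the header).
H^1 = H
H^2 = H·H = G
H^3 = G·H = Q
H^4 = Q·H = R
H^5 = R·H = U
H^6 = U·H = M
H^7 = M·H = T
The first power of H equal to the identity is H^7, so ord(H) = 7.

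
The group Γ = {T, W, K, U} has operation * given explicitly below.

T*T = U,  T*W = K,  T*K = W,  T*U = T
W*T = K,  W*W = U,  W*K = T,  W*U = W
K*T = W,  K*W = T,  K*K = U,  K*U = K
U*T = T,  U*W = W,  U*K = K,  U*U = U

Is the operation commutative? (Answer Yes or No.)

Yes

Check whether the table is symmetric across its main diagonal.
Every entry (row x, col y) equals the entry (row y, col x), so Γ is abelian.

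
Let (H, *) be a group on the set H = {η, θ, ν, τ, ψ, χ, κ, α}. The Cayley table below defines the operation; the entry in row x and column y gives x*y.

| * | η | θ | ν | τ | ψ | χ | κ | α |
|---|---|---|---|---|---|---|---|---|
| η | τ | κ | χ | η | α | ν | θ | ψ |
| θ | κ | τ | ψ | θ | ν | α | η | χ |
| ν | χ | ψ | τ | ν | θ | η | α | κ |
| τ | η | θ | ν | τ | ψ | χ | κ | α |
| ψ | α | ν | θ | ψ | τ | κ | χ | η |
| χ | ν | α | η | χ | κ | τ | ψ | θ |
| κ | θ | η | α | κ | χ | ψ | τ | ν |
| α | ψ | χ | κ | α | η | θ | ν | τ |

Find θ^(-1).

First locate the identity: row τ matches the header, so τ is the identity.
Scan row θ for τ: θ*θ = τ. Hence θ^(-1) = θ.

θ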